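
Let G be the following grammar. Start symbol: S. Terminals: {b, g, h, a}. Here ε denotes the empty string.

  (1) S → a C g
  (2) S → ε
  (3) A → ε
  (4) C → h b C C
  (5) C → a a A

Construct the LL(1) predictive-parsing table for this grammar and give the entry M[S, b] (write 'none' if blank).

none

FIRST(S) = {ε, a}
FIRST(A) = {ε}
FIRST(C) = {a, h}
FOLLOW(S) includes $ since S is the start symbol.
FOLLOW(S): S appears on no right-hand side. Thus FOLLOW(S) = {$}.
For S → a C g: FIRST(a C g) = {a}, so it goes in M[S, t] for t ∈ {a}.
For S → ε: FIRST(ε) = {ε}, so it goes in M[S, t] for t ∈ {}; since ε ∈ FIRST, also for every t ∈ FOLLOW(S) = {$}.
None of these place a production in M[S, b].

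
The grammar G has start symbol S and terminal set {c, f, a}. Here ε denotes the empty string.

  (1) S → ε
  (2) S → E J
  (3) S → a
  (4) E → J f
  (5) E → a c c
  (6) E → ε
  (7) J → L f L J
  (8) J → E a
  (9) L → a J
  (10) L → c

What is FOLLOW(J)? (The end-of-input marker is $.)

FIRST(L): from L→a J we get {a}; from L→c we get {c}. So FIRST(L) = {a, c}.
FIRST(S): from S→ε we get {ε}; from S→E J we get {a, c}; from S→a we get {a}. So FIRST(S) = {ε, a, c}.
FIRST(E): from E→J f we get {a, c}; from E→a c c we get {a}; from E→ε we get {ε}. So FIRST(E) = {ε, a, c}.
FIRST(J): from J→L f L J we get {a, c}; from J→E a we get {a, c}. So FIRST(J) = {a, c}.
FOLLOW(S) includes $ since S is the start symbol.
FOLLOW(S): S appears on no right-hand side. Thus FOLLOW(S) = {$}.
FOLLOW(E): in S→E J, E is followed by J with FIRST {a, c}; in J→E a, E is followed by a with FIRST {a}. Thus FOLLOW(E) = {a, c}.
FOLLOW(L): in J→L f L J (occurrence 1), L is followed by f L J with FIRST {f}; in J→L f L J (occurrence 2), L is followed by J with FIRST {a, c}. Thus FOLLOW(L) = {a, c, f}.
FOLLOW(J): in S→E J, the suffix after J is empty, so FOLLOW(J) ⊇ FOLLOW(S) = {$}; in E→J f, J is followed by f with FIRST {f}; in J→L f L J, the suffix after J is empty (adds nothing new); in L→a J, the suffix after J is empty, so FOLLOW(J) ⊇ FOLLOW(L) = {a, c, f}. Thus FOLLOW(J) = {$, a, c, f}.

{$, a, c, f}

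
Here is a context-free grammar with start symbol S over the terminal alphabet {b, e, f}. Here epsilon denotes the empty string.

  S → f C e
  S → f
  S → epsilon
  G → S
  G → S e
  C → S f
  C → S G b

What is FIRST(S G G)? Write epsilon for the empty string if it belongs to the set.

{epsilon, e, f}

FIRST(S): from S→f C e we get {f}; from S→f we get {f}; from S→epsilon we get {epsilon}. So FIRST(S) = {epsilon, f}.
FIRST(G): from G→S we get {epsilon, f}; from G→S e we get {e, f}. So FIRST(G) = {epsilon, e, f}.
FIRST(C): from C→S f we get {f}; from C→S G b we get {b, e, f}. So FIRST(C) = {b, e, f}.
FIRST(S G G): take FIRST of each symbol in turn, carrying on past any symbol whose FIRST contains epsilon; result {epsilon, e, f}.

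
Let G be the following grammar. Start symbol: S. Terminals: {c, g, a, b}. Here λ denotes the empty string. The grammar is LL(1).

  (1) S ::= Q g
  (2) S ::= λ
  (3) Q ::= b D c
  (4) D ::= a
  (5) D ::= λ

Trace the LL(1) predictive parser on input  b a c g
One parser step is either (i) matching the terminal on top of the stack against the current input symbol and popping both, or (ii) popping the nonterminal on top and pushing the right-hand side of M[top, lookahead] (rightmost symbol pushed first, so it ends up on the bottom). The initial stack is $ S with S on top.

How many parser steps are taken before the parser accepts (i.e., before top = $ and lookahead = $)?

7

step 1: stack=$ S  input=b a c g $  — expand S ::= Q g
step 2: stack=$ g Q  input=b a c g $  — expand Q ::= b D c
step 3: stack=$ g c D b  input=b a c g $  — match b
step 4: stack=$ g c D  input=a c g $  — expand D ::= a
step 5: stack=$ g c a  input=a c g $  — match a
step 6: stack=$ g c  input=c g $  — match c
step 7: stack=$ g  input=g $  — match g
Accept reached after 7 steps.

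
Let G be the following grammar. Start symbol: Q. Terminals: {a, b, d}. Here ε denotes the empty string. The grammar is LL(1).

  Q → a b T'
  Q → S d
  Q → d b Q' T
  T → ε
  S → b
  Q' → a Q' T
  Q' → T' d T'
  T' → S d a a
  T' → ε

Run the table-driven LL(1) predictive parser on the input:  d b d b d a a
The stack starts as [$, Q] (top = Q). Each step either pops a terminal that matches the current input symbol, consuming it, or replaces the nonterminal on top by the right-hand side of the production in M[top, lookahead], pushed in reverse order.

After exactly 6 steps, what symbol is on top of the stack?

T'

step 1: stack=$ Q  input=d b d b d a a $  — expand Q → d b Q' T
step 2: stack=$ T Q' b d  input=d b d b d a a $  — match d
step 3: stack=$ T Q' b  input=b d b d a a $  — match b
step 4: stack=$ T Q'  input=d b d a a $  — expand Q' → T' d T'
step 5: stack=$ T T' d T'  input=d b d a a $  — expand T' → ε
step 6: stack=$ T T' d  input=d b d a a $  — match d
Stack after step 6: $ T T' (top = T').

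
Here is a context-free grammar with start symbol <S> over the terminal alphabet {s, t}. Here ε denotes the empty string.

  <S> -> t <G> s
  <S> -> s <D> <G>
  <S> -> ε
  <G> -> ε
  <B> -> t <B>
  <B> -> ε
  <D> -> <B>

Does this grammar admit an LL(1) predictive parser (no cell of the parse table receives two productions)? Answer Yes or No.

FIRST(<S>) = {ε, s, t}
FIRST(<G>) = {ε}
FIRST(<B>) = {ε, t}
FIRST(<D>) = {ε, t}
FOLLOW(<S>) = {$}
FOLLOW(<G>) = {$, s}
FOLLOW(<B>) = {$}
FOLLOW(<D>) = {$}
Each cell of M receives at most one production.

Yes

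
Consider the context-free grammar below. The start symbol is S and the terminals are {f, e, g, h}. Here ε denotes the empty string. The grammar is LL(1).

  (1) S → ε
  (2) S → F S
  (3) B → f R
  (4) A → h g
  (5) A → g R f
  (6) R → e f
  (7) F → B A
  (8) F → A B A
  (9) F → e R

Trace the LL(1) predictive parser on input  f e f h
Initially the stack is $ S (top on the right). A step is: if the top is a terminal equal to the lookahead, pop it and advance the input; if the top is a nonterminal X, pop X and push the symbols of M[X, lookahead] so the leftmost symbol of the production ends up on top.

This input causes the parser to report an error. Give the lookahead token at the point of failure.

step 1: stack=$ S  input=f e f h $  — expand S → F S
step 2: stack=$ S F  input=f e f h $  — expand F → B A
step 3: stack=$ S A B  input=f e f h $  — expand B → f R
step 4: stack=$ S A R f  input=f e f h $  — match f
step 5: stack=$ S A R  input=e f h $  — expand R → e f
step 6: stack=$ S A f e  input=e f h $  — match e
step 7: stack=$ S A f  input=f h $  — match f
step 8: stack=$ S A  input=h $  — expand A → h g
step 9: stack=$ S g h  input=h $  — match h
step 10: stack=$ S g  input=$  — error: top is terminal g but lookahead is $

$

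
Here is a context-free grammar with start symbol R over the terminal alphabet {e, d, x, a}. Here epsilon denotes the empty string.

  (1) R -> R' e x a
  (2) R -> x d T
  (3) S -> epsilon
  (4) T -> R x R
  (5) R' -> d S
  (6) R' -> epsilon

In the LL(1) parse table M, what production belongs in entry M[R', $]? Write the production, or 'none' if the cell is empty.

none

FIRST(S): from S->epsilon we get {epsilon}. So FIRST(S) = {epsilon}.
FIRST(R'): from R'->d S we get {d}; from R'->epsilon we get {epsilon}. So FIRST(R') = {epsilon, d}.
FIRST(R): from R->R' e x a we get {d, e}; from R->x d T we get {x}. So FIRST(R) = {d, e, x}.
FIRST(T): from T->R x R we get {d, e, x}. So FIRST(T) = {d, e, x}.
FOLLOW(R) includes $ since R is the start symbol.
FOLLOW(R'): in R->R' e x a, R' is followed by e x a with FIRST {e}. Thus FOLLOW(R') = {e}.
For R' -> d S: FIRST(d S) = {d}, so it goes in M[R', t] for t ∈ {d}.
For R' -> epsilon: FIRST(epsilon) = {epsilon}, so it goes in M[R', t] for t ∈ {}; since epsilon ∈ FIRST, also for every t ∈ FOLLOW(R') = {e}.
None of these place a production in M[R', $].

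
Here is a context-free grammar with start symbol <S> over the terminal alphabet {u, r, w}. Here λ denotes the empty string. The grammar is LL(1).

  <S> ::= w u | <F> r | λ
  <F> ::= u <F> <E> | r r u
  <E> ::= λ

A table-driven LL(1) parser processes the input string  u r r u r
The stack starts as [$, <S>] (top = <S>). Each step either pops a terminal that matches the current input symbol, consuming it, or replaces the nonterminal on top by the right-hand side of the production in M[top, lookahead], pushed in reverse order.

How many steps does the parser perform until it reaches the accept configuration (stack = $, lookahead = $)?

     Stack          Input        Action
  1  $ <S>          u r r u r $  expand <S> ::= <F> r
  2  $ r <F>        u r r u r $  expand <F> ::= u <F> <E>
  3  $ r <E> <F> u  u r r u r $  match u
  4  $ r <E> <F>    r r u r $    expand <F> ::= r r u
  5  $ r <E> u r r  r r u r $    match r
  6  $ r <E> u r    r u r $      match r
  7  $ r <E> u      u r $        match u
  8  $ r <E>        r $          expand <E> ::= λ
  9  $ r            r $          match r
Accept reached after 9 steps.

9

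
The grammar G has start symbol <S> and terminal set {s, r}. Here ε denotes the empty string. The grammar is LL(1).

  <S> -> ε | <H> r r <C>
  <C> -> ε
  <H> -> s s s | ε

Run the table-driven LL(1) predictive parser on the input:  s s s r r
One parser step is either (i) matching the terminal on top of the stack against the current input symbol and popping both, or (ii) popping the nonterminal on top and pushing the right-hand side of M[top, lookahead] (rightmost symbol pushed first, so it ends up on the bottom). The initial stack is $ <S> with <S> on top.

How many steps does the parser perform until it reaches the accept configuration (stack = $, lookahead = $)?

8

     Stack            Input        Action
  1  $ <S>            s s s r r $  expand <S> -> <H> r r <C>
  2  $ <C> r r <H>    s s s r r $  expand <H> -> s s s
  3  $ <C> r r s s s  s s s r r $  match s
  4  $ <C> r r s s    s s r r $    match s
  5  $ <C> r r s      s r r $      match s
  6  $ <C> r r        r r $        match r
  7  $ <C> r          r $          match r
  8  $ <C>            $            expand <C> -> ε
Accept reached after 8 steps.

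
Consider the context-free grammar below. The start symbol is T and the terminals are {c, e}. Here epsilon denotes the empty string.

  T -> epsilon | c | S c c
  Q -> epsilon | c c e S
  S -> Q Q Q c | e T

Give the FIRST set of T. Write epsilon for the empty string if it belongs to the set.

{epsilon, c, e}

FIRST(Q): from Q->epsilon we get {epsilon}; from Q->c c e S we get {c}. So FIRST(Q) = {epsilon, c}.
FIRST(S): from S->Q Q Q c we get {c}; from S->e T we get {e}. So FIRST(S) = {c, e}.
FIRST(T): from T->epsilon we get {epsilon}; from T->c we get {c}; from T->S c c we get {c, e}. So FIRST(T) = {epsilon, c, e}.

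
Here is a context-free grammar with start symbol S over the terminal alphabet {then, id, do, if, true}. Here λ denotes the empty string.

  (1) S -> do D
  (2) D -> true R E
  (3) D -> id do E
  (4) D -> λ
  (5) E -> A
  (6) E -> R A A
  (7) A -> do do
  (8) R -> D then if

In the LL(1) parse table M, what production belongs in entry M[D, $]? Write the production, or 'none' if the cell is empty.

D -> λ

FIRST(S): from S->do D we get {do}. So FIRST(S) = {do}.
FIRST(D): from D->true R E we get {true}; from D->id do E we get {id}; from D->λ we get {λ}. So FIRST(D) = {λ, id, true}.
FIRST(A): from A->do do we get {do}. So FIRST(A) = {do}.
FIRST(R): from R->D then if we get {id, then, true}. So FIRST(R) = {id, then, true}.
FIRST(E): from E->A we get {do}; from E->R A A we get {id, then, true}. So FIRST(E) = {do, id, then, true}.
FOLLOW(S) includes $ since S is the start symbol.
FOLLOW(S): S appears on no right-hand side. Thus FOLLOW(S) = {$}.
FOLLOW(D): in S->do D, the suffix after D is empty, so FOLLOW(D) ⊇ FOLLOW(S) = {$}; in R->D then if, D is followed by then if with FIRST {then}. Thus FOLLOW(D) = {$, then}.
For D -> true R E: FIRST(true R E) = {true}, so it goes in M[D, t] for t ∈ {true}.
For D -> id do E: FIRST(id do E) = {id}, so it goes in M[D, t] for t ∈ {id}.
For D -> λ: FIRST(λ) = {λ}, so it goes in M[D, t] for t ∈ {}; since λ ∈ FIRST, also for every t ∈ FOLLOW(D) = {$, then}.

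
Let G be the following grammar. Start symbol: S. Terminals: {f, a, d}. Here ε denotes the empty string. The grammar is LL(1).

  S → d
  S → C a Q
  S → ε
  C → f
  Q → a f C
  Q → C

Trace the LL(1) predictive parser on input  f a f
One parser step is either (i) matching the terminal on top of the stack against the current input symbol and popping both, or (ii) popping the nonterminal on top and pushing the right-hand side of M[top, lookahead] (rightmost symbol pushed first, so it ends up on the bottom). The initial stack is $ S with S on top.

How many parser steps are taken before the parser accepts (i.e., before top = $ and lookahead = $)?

7

step 1: stack=$ S  input=f a f $  — expand S → C a Q
step 2: stack=$ Q a C  input=f a f $  — expand C → f
step 3: stack=$ Q a f  input=f a f $  — match f
step 4: stack=$ Q a  input=a f $  — match a
step 5: stack=$ Q  input=f $  — expand Q → C
step 6: stack=$ C  input=f $  — expand C → f
step 7: stack=$ f  input=f $  — match f
Accept reached after 7 steps.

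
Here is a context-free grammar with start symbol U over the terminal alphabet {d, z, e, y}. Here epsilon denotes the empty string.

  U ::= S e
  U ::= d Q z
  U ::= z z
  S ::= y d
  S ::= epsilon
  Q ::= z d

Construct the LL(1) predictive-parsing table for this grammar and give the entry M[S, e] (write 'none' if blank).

FIRST(S): from S::=y d we get {y}; from S::=epsilon we get {epsilon}. So FIRST(S) = {epsilon, y}.
FIRST(Q): from Q::=z d we get {z}. So FIRST(Q) = {z}.
FIRST(U): from U::=S e we get {e, y}; from U::=d Q z we get {d}; from U::=z z we get {z}. So FIRST(U) = {d, e, y, z}.
FOLLOW(U) includes $ since U is the start symbol.
FOLLOW(S): in U::=S e, S is followed by e with FIRST {e}. Thus FOLLOW(S) = {e}.
For S ::= y d: FIRST(y d) = {y}, so it goes in M[S, t] for t ∈ {y}.
For S ::= epsilon: FIRST(epsilon) = {epsilon}, so it goes in M[S, t] for t ∈ {}; since epsilon ∈ FIRST, also for every t ∈ FOLLOW(S) = {e}.

S ::= epsilon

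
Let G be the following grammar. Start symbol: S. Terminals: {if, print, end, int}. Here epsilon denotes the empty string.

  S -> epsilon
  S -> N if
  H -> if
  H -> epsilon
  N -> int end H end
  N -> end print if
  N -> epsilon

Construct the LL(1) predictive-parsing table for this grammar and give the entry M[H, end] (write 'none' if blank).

FIRST(H): from H->if we get {if}; from H->epsilon we get {epsilon}. So FIRST(H) = {epsilon, if}.
FIRST(N): from N->int end H end we get {int}; from N->end print if we get {end}; from N->epsilon we get {epsilon}. So FIRST(N) = {epsilon, end, int}.
FIRST(S): from S->epsilon we get {epsilon}; from S->N if we get {end, if, int}. So FIRST(S) = {epsilon, end, if, int}.
FOLLOW(S) includes $ since S is the start symbol.
FOLLOW(H): in N->int end H end, H is followed by end with FIRST {end}. Thus FOLLOW(H) = {end}.
For H -> if: FIRST(if) = {if}, so it goes in M[H, t] for t ∈ {if}.
For H -> epsilon: FIRST(epsilon) = {epsilon}, so it goes in M[H, t] for t ∈ {}; since epsilon ∈ FIRST, also for every t ∈ FOLLOW(H) = {end}.

H -> epsilon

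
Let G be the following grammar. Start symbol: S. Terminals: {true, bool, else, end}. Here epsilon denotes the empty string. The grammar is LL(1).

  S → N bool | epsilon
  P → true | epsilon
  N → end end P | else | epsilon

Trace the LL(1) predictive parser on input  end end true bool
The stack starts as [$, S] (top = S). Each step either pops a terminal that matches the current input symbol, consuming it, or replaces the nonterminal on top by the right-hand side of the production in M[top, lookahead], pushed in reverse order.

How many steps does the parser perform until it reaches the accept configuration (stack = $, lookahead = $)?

7

     Stack             Input                Action
  1  $ S               end end true bool $  expand S → N bool
  2  $ bool N          end end true bool $  expand N → end end P
  3  $ bool P end end  end end true bool $  match end
  4  $ bool P end      end true bool $      match end
  5  $ bool P          true bool $          expand P → true
  6  $ bool true       true bool $          match true
  7  $ bool            bool $               match bool
Accept reached after 7 steps.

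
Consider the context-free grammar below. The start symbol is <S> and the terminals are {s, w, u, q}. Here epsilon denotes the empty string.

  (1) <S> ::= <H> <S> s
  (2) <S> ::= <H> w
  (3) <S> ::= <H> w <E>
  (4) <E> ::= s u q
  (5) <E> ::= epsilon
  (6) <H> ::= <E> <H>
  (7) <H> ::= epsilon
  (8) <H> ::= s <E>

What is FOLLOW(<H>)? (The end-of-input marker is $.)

FIRST(<E>): from <E>::=s u q we get {s}; from <E>::=epsilon we get {epsilon}. So FIRST(<E>) = {epsilon, s}.
FIRST(<H>): from <H>::=<E> <H> we get {epsilon, s}; from <H>::=epsilon we get {epsilon}; from <H>::=s <E> we get {s}. So FIRST(<H>) = {epsilon, s}.
FIRST(<S>): from <S>::=<H> <S> s we get {s, w}; from <S>::=<H> w we get {s, w}; from <S>::=<H> w <E> we get {s, w}. So FIRST(<S>) = {s, w}.
FOLLOW(<S>) includes $ since <S> is the start symbol.
FOLLOW(<S>): in <S>::=<H> <S> s, <S> is followed by s with FIRST {s}. Thus FOLLOW(<S>) = {$, s}.
FOLLOW(<H>): in <S>::=<H> <S> s, <H> is followed by <S> s with FIRST {s, w}; in <S>::=<H> w, <H> is followed by w with FIRST {w}; in <S>::=<H> w <E>, <H> is followed by w <E> with FIRST {w}; in <H>::=<E> <H>, the suffix after <H> is empty (adds nothing new). Thus FOLLOW(<H>) = {s, w}.
FOLLOW(<E>): in <S>::=<H> w <E>, the suffix after <E> is empty, so FOLLOW(<E>) ⊇ FOLLOW(<S>) = {$, s}; in <H>::=<E> <H>, <E> is followed by <H> with FIRST {epsilon, s}; in <H>::=<E> <H>, the suffix after <E> is nullable, so FOLLOW(<E>) ⊇ FOLLOW(<H>) = {s, w}; in <H>::=s <E>, the suffix after <E> is empty, so FOLLOW(<E>) ⊇ FOLLOW(<H>) = {s, w}. Thus FOLLOW(<E>) = {$, s, w}.

{s, w}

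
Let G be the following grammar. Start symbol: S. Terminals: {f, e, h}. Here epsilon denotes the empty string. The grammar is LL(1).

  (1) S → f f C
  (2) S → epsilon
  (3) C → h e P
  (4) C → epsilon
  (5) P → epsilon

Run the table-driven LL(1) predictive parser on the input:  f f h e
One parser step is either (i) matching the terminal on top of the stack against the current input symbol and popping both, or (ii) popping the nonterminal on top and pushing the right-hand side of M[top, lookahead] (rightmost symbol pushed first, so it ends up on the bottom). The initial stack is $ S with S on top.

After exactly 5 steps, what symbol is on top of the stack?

e

step 1: stack=$ S  input=f f h e $  — expand S → f f C
step 2: stack=$ C f f  input=f f h e $  — match f
step 3: stack=$ C f  input=f h e $  — match f
step 4: stack=$ C  input=h e $  — expand C → h e P
step 5: stack=$ P e h  input=h e $  — match h
Stack after step 5: $ P e (top = e).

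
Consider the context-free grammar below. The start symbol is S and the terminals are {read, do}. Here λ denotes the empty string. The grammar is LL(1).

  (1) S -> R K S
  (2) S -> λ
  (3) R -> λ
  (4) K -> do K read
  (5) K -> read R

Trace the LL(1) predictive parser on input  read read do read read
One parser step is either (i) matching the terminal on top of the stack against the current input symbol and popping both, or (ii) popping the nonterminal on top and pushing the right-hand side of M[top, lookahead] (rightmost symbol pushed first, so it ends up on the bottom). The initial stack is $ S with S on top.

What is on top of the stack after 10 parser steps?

S

      Stack       Input                     Action
   1  $ S         read read do read read $  expand S -> R K S
   2  $ S K R     read read do read read $  expand R -> λ
   3  $ S K       read read do read read $  expand K -> read R
   4  $ S R read  read read do read read $  match read
   5  $ S R       read do read read $       expand R -> λ
   6  $ S         read do read read $       expand S -> R K S
   7  $ S K R     read do read read $       expand R -> λ
   8  $ S K       read do read read $       expand K -> read R
   9  $ S R read  read do read read $       match read
  10  $ S R       do read read $            expand R -> λ
Stack after step 10: $ S (top = S).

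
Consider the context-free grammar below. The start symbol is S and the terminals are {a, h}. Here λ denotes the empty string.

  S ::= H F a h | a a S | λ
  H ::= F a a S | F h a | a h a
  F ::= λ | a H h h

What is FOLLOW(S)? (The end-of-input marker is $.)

FIRST(F) = {λ, a}
FIRST(H) = {a, h}  (via F a a S, F h a)
FIRST(S) = {λ, a, h}  (via H F a h)
FOLLOW(S) includes $ since S is the start symbol.
FOLLOW(H): in S::=H F a h, H is followed by F a h with FIRST {a}; in F::=a H h h, H is followed by h h with FIRST {h}. Thus FOLLOW(H) = {a, h}.
FOLLOW(S): in S::=a a S, the suffix after S is empty (adds nothing new); in H::=F a a S, the suffix after S is empty, so FOLLOW(S) ⊇ FOLLOW(H) = {a, h}. Thus FOLLOW(S) = {$, a, h}.
FOLLOW(F): in S::=H F a h, F is followed by a h with FIRST {a}; in H::=F a a S, F is followed by a a S with FIRST {a}; in H::=F h a, F is followed by h a with FIRST {h}. Thus FOLLOW(F) = {a, h}.

{$, a, h}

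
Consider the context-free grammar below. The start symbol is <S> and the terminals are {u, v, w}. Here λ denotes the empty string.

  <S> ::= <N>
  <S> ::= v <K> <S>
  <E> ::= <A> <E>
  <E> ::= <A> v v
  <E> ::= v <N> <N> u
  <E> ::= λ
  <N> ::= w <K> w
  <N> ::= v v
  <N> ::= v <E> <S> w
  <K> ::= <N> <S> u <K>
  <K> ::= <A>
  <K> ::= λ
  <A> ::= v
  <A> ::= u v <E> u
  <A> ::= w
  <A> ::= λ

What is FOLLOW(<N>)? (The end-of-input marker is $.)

FIRST(<N>): from <N>::=w <K> w we get {w}; from <N>::=v v we get {v}; from <N>::=v <E> <S> w we get {v}. So FIRST(<N>) = {v, w}.
FIRST(<A>): from <A>::=v we get {v}; from <A>::=u v <E> u we get {u}; from <A>::=w we get {w}; from <A>::=λ we get {λ}. So FIRST(<A>) = {λ, u, v, w}.
FIRST(<S>): from <S>::=<N> we get {v, w}; from <S>::=v <K> <S> we get {v}. So FIRST(<S>) = {v, w}.
FIRST(<E>): from <E>::=<A> <E> we get {λ, u, v, w}; from <E>::=<A> v v we get {u, v, w}; from <E>::=v <N> <N> u we get {v}; from <E>::=λ we get {λ}. So FIRST(<E>) = {λ, u, v, w}.
FIRST(<K>): from <K>::=<N> <S> u <K> we get {v, w}; from <K>::=<A> we get {λ, u, v, w}; from <K>::=λ we get {λ}. So FIRST(<K>) = {λ, u, v, w}.
FOLLOW(<S>) includes $ since <S> is the start symbol.
FOLLOW(<S>): in <S>::=v <K> <S>, the suffix after <S> is empty (adds nothing new); in <N>::=v <E> <S> w, <S> is followed by w with FIRST {w}; in <K>::=<N> <S> u <K>, <S> is followed by u <K> with FIRST {u}. Thus FOLLOW(<S>) = {$, u, w}.
FOLLOW(<E>): in <E>::=<A> <E>, the suffix after <E> is empty (adds nothing new); in <N>::=v <E> <S> w, <E> is followed by <S> w with FIRST {v, w}; in <A>::=u v <E> u, <E> is followed by u with FIRST {u}. Thus FOLLOW(<E>) = {u, v, w}.
FOLLOW(<N>): in <S>::=<N>, the suffix after <N> is empty, so FOLLOW(<N>) ⊇ FOLLOW(<S>) = {$, u, w}; in <E>::=v <N> <N> u (occurrence 1), <N> is followed by <N> u with FIRST {v, w}; in <E>::=v <N> <N> u (occurrence 2), <N> is followed by u with FIRST {u}; in <K>::=<N> <S> u <K>, <N> is followed by <S> u <K> with FIRST {v, w}. Thus FOLLOW(<N>) = {$, u, v, w}.
FOLLOW(<K>): in <S>::=v <K> <S>, <K> is followed by <S> with FIRST {v, w}; in <N>::=w <K> w, <K> is followed by w with FIRST {w}; in <K>::=<N> <S> u <K>, the suffix after <K> is empty (adds nothing new). Thus FOLLOW(<K>) = {v, w}.
FOLLOW(<A>): in <E>::=<A> <E>, <A> is followed by <E> with FIRST {λ, u, v, w}; in <E>::=<A> <E>, the suffix after <A> is nullable, so FOLLOW(<A>) ⊇ FOLLOW(<E>) = {u, v, w}; in <E>::=<A> v v, <A> is followed by v v with FIRST {v}; in <K>::=<A>, the suffix after <A> is empty, so FOLLOW(<A>) ⊇ FOLLOW(<K>) = {v, w}. Thus FOLLOW(<A>) = {u, v, w}.

{$, u, v, w}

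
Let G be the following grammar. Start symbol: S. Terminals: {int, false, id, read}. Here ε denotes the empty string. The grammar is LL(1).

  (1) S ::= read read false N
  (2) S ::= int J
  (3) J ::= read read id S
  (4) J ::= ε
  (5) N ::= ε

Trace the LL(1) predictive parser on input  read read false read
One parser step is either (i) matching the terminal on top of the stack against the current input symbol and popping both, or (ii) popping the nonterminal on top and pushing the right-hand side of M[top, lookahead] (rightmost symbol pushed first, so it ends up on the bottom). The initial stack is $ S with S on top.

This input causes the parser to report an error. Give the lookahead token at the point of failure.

step 1: stack=$ S  input=read read false read $  — expand S ::= read read false N
step 2: stack=$ N false read read  input=read read false read $  — match read
step 3: stack=$ N false read  input=read false read $  — match read
step 4: stack=$ N false  input=false read $  — match false
step 5: stack=$ N  input=read $  — error: M[N, read] is empty

read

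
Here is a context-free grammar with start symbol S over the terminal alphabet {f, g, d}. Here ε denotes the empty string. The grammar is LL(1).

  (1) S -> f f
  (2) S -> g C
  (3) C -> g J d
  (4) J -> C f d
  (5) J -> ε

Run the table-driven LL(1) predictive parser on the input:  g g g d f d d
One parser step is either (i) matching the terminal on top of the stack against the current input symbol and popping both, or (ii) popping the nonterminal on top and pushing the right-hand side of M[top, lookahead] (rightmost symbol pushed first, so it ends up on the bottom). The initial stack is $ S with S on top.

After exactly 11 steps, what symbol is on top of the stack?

d

step 1: stack=$ S  input=g g g d f d d $  — expand S -> g C
step 2: stack=$ C g  input=g g g d f d d $  — match g
step 3: stack=$ C  input=g g d f d d $  — expand C -> g J d
step 4: stack=$ d J g  input=g g d f d d $  — match g
step 5: stack=$ d J  input=g d f d d $  — expand J -> C f d
step 6: stack=$ d d f C  input=g d f d d $  — expand C -> g J d
step 7: stack=$ d d f d J g  input=g d f d d $  — match g
step 8: stack=$ d d f d J  input=d f d d $  — expand J -> ε
step 9: stack=$ d d f d  input=d f d d $  — match d
step 10: stack=$ d d f  input=f d d $  — match f
step 11: stack=$ d d  input=d d $  — match d
Stack after step 11: $ d (top = d).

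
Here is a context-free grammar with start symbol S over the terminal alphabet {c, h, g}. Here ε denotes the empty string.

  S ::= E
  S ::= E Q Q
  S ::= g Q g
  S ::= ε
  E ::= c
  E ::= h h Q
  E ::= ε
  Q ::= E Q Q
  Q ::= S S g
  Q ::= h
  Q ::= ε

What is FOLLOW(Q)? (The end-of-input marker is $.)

{$, c, g, h}

FIRST(E) = {ε, c, h}
FIRST(S) = {ε, c, g, h}  (via E, E Q Q)
FIRST(Q) = {ε, c, g, h}  (via E Q Q, S S g)
FOLLOW(S) includes $ since S is the start symbol.
FOLLOW(S): in Q::=S S g (occurrence 1), S is followed by S g with FIRST {c, g, h}; in Q::=S S g (occurrence 2), S is followed by g with FIRST {g}. Thus FOLLOW(S) = {$, c, g, h}.
FOLLOW(E): in S::=E, the suffix after E is empty, so FOLLOW(E) ⊇ FOLLOW(S) = {$, c, g, h}; in S::=E Q Q, E is followed by Q Q with FIRST {ε, c, g, h}; in S::=E Q Q, the suffix after E is nullable, so FOLLOW(E) ⊇ FOLLOW(S) = {$, c, g, h}; in Q::=E Q Q, E is followed by Q Q with FIRST {ε, c, g, h}; in Q::=E Q Q, the suffix after E is nullable, so FOLLOW(E) ⊇ FOLLOW(Q) = {$, c, g, h}. Thus FOLLOW(E) = {$, c, g, h}.
FOLLOW(Q): in S::=E Q Q (occurrence 1), Q is followed by Q with FIRST {ε, c, g, h}; in S::=E Q Q (occurrence 1), the suffix after Q is nullable, so FOLLOW(Q) ⊇ FOLLOW(S) = {$, c, g, h}; in S::=E Q Q (occurrence 2), the suffix after Q is empty, so FOLLOW(Q) ⊇ FOLLOW(S) = {$, c, g, h}; in S::=g Q g, Q is followed by g with FIRST {g}; in E::=h h Q, the suffix after Q is empty, so FOLLOW(Q) ⊇ FOLLOW(E) = {$, c, g, h}; in Q::=E Q Q (occurrence 1), Q is followed by Q with FIRST {ε, c, g, h}; in Q::=E Q Q (occurrence 1), the suffix after Q is nullable (adds nothing new); in Q::=E Q Q (occurrence 2), the suffix after Q is empty (adds nothing new). Thus FOLLOW(Q) = {$, c, g, h}.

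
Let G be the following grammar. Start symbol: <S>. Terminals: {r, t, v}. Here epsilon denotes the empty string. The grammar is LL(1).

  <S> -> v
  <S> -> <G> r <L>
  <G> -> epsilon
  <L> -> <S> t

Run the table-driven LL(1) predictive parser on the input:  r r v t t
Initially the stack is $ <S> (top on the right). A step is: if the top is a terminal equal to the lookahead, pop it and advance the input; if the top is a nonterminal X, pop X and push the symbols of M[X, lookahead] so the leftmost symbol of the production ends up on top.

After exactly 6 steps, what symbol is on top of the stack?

step 1: stack=$ <S>  input=r r v t t $  — expand <S> -> <G> r <L>
step 2: stack=$ <L> r <G>  input=r r v t t $  — expand <G> -> epsilon
step 3: stack=$ <L> r  input=r r v t t $  — match r
step 4: stack=$ <L>  input=r v t t $  — expand <L> -> <S> t
step 5: stack=$ t <S>  input=r v t t $  — expand <S> -> <G> r <L>
step 6: stack=$ t <L> r <G>  input=r v t t $  — expand <G> -> epsilon
Stack after step 6: $ t <L> r (top = r).

r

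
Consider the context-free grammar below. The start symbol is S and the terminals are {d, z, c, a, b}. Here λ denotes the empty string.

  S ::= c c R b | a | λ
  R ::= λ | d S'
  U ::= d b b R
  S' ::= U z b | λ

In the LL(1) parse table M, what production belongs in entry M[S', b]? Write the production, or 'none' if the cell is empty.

FIRST(S): from S::=c c R b we get {c}; from S::=a we get {a}; from S::=λ we get {λ}. So FIRST(S) = {λ, a, c}.
FIRST(R): from R::=λ we get {λ}; from R::=d S' we get {d}. So FIRST(R) = {λ, d}.
FIRST(U): from U::=d b b R we get {d}. So FIRST(U) = {d}.
FIRST(S'): from S'::=U z b we get {d}; from S'::=λ we get {λ}. So FIRST(S') = {λ, d}.
FOLLOW(S) includes $ since S is the start symbol.
FOLLOW(R): in S::=c c R b, R is followed by b with FIRST {b}; in U::=d b b R, the suffix after R is empty, so FOLLOW(R) ⊇ FOLLOW(U) = {z}. Thus FOLLOW(R) = {b, z}.
FOLLOW(S'): in R::=d S', the suffix after S' is empty, so FOLLOW(S') ⊇ FOLLOW(R) = {b, z}. Thus FOLLOW(S') = {b, z}.
For S' ::= U z b: FIRST(U z b) = {d}, so it goes in M[S', t] for t ∈ {d}.
For S' ::= λ: FIRST(λ) = {λ}, so it goes in M[S', t] for t ∈ {}; since λ ∈ FIRST, also for every t ∈ FOLLOW(S') = {b, z}.

S' ::= λ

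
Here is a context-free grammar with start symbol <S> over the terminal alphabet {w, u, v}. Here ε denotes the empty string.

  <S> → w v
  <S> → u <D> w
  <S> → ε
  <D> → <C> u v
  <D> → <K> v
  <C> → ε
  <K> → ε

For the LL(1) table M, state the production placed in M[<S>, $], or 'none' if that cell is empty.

<S> → ε

FIRST(<S>): from <S>→w v we get {w}; from <S>→u <D> w we get {u}; from <S>→ε we get {ε}. So FIRST(<S>) = {ε, u, w}.
FIRST(<C>): from <C>→ε we get {ε}. So FIRST(<C>) = {ε}.
FIRST(<K>): from <K>→ε we get {ε}. So FIRST(<K>) = {ε}.
FIRST(<D>): from <D>→<C> u v we get {u}; from <D>→<K> v we get {v}. So FIRST(<D>) = {u, v}.
FOLLOW(<S>) includes $ since <S> is the start symbol.
FOLLOW(<S>): <S> appears on no right-hand side. Thus FOLLOW(<S>) = {$}.
For <S> → w v: FIRST(w v) = {w}, so it goes in M[<S>, t] for t ∈ {w}.
For <S> → u <D> w: FIRST(u <D> w) = {u}, so it goes in M[<S>, t] for t ∈ {u}.
For <S> → ε: FIRST(ε) = {ε}, so it goes in M[<S>, t] for t ∈ {}; since ε ∈ FIRST, also for every t ∈ FOLLOW(<S>) = {$}.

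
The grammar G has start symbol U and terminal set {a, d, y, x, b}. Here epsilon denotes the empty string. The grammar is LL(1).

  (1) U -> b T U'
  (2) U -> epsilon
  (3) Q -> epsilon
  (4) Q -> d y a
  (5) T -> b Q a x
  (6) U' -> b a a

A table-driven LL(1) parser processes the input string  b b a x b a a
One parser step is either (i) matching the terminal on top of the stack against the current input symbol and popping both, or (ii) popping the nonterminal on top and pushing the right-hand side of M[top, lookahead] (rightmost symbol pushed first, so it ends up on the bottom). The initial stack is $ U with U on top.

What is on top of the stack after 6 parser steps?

x

     Stack         Input            Action
  1  $ U           b b a x b a a $  expand U -> b T U'
  2  $ U' T b      b b a x b a a $  match b
  3  $ U' T        b a x b a a $    expand T -> b Q a x
  4  $ U' x a Q b  b a x b a a $    match b
  5  $ U' x a Q    a x b a a $      expand Q -> epsilon
  6  $ U' x a      a x b a a $      match a
Stack after step 6: $ U' x (top = x).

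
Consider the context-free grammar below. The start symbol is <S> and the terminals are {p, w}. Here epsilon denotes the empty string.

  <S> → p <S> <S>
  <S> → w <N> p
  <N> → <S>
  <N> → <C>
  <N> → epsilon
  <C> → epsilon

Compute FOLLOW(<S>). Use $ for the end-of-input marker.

FIRST(<S>): from <S>→p <S> <S> we get {p}; from <S>→w <N> p we get {w}. So FIRST(<S>) = {p, w}.
FIRST(<C>): from <C>→epsilon we get {epsilon}. So FIRST(<C>) = {epsilon}.
FIRST(<N>): from <N>→<S> we get {p, w}; from <N>→<C> we get {epsilon}; from <N>→epsilon we get {epsilon}. So FIRST(<N>) = {epsilon, p, w}.
FOLLOW(<S>) includes $ since <S> is the start symbol.
FOLLOW(<N>): in <S>→w <N> p, <N> is followed by p with FIRST {p}. Thus FOLLOW(<N>) = {p}.
FOLLOW(<S>): in <S>→p <S> <S> (occurrence 1), <S> is followed by <S> with FIRST {p, w}; in <S>→p <S> <S> (occurrence 2), the suffix after <S> is empty (adds nothing new); in <N>→<S>, the suffix after <S> is empty, so FOLLOW(<S>) ⊇ FOLLOW(<N>) = {p}. Thus FOLLOW(<S>) = {$, p, w}.
FOLLOW(<C>): in <N>→<C>, the suffix after <C> is empty, so FOLLOW(<C>) ⊇ FOLLOW(<N>) = {p}. Thus FOLLOW(<C>) = {p}.

{$, p, w}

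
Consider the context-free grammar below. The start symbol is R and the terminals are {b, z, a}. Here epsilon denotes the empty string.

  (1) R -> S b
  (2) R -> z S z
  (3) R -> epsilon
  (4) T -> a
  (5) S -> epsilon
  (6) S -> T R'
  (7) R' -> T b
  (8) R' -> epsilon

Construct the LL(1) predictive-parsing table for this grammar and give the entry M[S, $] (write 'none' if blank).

FIRST(T): from T->a we get {a}. So FIRST(T) = {a}.
FIRST(S): from S->epsilon we get {epsilon}; from S->T R' we get {a}. So FIRST(S) = {epsilon, a}.
FIRST(R'): from R'->T b we get {a}; from R'->epsilon we get {epsilon}. So FIRST(R') = {epsilon, a}.
FIRST(R): from R->S b we get {a, b}; from R->z S z we get {z}; from R->epsilon we get {epsilon}. So FIRST(R) = {epsilon, a, b, z}.
FOLLOW(R) includes $ since R is the start symbol.
FOLLOW(S): in R->S b, S is followed by b with FIRST {b}; in R->z S z, S is followed by z with FIRST {z}. Thus FOLLOW(S) = {b, z}.
For S -> epsilon: FIRST(epsilon) = {epsilon}, so it goes in M[S, t] for t ∈ {}; since epsilon ∈ FIRST, also for every t ∈ FOLLOW(S) = {b, z}.
For S -> T R': FIRST(T R') = {a}, so it goes in M[S, t] for t ∈ {a}.
None of these place a production in M[S, $].

none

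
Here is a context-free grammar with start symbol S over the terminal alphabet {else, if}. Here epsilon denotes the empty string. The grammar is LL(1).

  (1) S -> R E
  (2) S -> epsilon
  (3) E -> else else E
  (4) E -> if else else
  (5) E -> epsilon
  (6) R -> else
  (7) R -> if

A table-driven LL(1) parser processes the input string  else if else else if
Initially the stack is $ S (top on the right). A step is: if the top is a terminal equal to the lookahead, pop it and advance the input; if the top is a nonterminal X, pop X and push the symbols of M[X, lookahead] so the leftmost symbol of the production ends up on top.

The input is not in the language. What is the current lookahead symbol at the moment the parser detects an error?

step 1: stack=$ S  input=else if else else if $  — expand S -> R E
step 2: stack=$ E R  input=else if else else if $  — expand R -> else
step 3: stack=$ E else  input=else if else else if $  — match else
step 4: stack=$ E  input=if else else if $  — expand E -> if else else
step 5: stack=$ else else if  input=if else else if $  — match if
step 6: stack=$ else else  input=else else if $  — match else
step 7: stack=$ else  input=else if $  — match else
step 8: stack=$  input=if $  — error: stack empty but input remains

if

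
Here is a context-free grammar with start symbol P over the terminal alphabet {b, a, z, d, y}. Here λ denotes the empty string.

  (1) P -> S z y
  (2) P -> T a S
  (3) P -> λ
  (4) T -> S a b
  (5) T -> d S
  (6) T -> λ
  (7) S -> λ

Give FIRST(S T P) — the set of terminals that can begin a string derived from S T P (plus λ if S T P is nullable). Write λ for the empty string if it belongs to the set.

FIRST(S) = {λ}
FIRST(T) = {λ, a, d}  (via S a b)
FIRST(P) = {λ, a, d, z}  (via S z y, T a S)
FIRST(S T P): take FIRST of each symbol in turn, carrying on past any symbol whose FIRST contains λ; result {λ, a, d, z}.

{λ, a, d, z}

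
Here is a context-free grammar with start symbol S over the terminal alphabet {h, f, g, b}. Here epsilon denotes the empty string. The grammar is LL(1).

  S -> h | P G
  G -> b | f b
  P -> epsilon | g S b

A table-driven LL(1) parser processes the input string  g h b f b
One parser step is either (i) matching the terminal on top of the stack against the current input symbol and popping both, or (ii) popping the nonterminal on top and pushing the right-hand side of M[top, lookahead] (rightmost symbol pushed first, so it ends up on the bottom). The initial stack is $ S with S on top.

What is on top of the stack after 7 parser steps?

     Stack      Input        Action
  1  $ S        g h b f b $  expand S -> P G
  2  $ G P      g h b f b $  expand P -> g S b
  3  $ G b S g  g h b f b $  match g
  4  $ G b S    h b f b $    expand S -> h
  5  $ G b h    h b f b $    match h
  6  $ G b      b f b $      match b
  7  $ G        f b $        expand G -> f b
Stack after step 7: $ b f (top = f).

f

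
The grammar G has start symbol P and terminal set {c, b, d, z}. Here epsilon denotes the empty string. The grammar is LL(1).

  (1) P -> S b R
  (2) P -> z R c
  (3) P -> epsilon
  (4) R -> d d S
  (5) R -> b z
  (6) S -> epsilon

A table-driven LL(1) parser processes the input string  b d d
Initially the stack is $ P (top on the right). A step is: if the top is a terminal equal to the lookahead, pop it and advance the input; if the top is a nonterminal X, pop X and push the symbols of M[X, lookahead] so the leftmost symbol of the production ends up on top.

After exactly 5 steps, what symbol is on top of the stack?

d

step 1: stack=$ P  input=b d d $  — expand P -> S b R
step 2: stack=$ R b S  input=b d d $  — expand S -> epsilon
step 3: stack=$ R b  input=b d d $  — match b
step 4: stack=$ R  input=d d $  — expand R -> d d S
step 5: stack=$ S d d  input=d d $  — match d
Stack after step 5: $ S d (top = d).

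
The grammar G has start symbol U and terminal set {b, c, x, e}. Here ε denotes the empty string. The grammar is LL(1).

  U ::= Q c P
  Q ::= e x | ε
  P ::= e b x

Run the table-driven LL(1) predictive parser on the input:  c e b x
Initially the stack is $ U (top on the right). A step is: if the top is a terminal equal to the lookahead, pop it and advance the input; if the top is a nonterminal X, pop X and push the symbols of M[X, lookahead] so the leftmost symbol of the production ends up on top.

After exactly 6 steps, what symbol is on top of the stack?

step 1: stack=$ U  input=c e b x $  — expand U ::= Q c P
step 2: stack=$ P c Q  input=c e b x $  — expand Q ::= ε
step 3: stack=$ P c  input=c e b x $  — match c
step 4: stack=$ P  input=e b x $  — expand P ::= e b x
step 5: stack=$ x b e  input=e b x $  — match e
step 6: stack=$ x b  input=b x $  — match b
Stack after step 6: $ x (top = x).

x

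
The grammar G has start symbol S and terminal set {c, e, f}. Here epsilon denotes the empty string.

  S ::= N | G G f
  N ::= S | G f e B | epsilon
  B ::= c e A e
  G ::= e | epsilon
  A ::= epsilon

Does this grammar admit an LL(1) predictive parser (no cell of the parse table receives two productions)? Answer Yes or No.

FIRST(S) = {epsilon, e, f}
FIRST(N) = {epsilon, e, f}
FIRST(B) = {c}
FIRST(G) = {epsilon, e}
FIRST(A) = {epsilon}
FOLLOW(S) = {$}
FOLLOW(N) = {$}
FOLLOW(B) = {$}
FOLLOW(G) = {e, f}
FOLLOW(A) = {e}
Cell M[G, e] receives both G ::= e and G ::= epsilon — the grammar is not LL(1).

No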